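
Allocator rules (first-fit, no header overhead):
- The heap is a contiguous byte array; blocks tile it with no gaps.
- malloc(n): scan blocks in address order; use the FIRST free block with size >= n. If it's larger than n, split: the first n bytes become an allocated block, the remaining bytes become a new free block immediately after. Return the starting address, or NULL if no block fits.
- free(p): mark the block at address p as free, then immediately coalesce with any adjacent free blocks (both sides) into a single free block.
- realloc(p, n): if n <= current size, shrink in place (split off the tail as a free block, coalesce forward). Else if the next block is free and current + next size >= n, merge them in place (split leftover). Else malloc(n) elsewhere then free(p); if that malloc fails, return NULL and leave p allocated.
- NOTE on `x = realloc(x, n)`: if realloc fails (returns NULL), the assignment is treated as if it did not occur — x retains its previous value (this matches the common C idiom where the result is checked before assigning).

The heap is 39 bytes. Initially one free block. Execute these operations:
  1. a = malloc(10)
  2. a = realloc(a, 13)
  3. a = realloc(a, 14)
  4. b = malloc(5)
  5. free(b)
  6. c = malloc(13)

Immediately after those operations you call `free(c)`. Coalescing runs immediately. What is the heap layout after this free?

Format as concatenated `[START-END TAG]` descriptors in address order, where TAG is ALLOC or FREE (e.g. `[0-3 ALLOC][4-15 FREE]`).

Answer: [0-13 ALLOC][14-38 FREE]

Derivation:
Op 1: a = malloc(10) -> a = 0; heap: [0-9 ALLOC][10-38 FREE]
Op 2: a = realloc(a, 13) -> a = 0; heap: [0-12 ALLOC][13-38 FREE]
Op 3: a = realloc(a, 14) -> a = 0; heap: [0-13 ALLOC][14-38 FREE]
Op 4: b = malloc(5) -> b = 14; heap: [0-13 ALLOC][14-18 ALLOC][19-38 FREE]
Op 5: free(b) -> (freed b); heap: [0-13 ALLOC][14-38 FREE]
Op 6: c = malloc(13) -> c = 14; heap: [0-13 ALLOC][14-26 ALLOC][27-38 FREE]
free(c): c = 14 -> block [14-26 ALLOC]; mark free, coalesce with adjacent free neighbors -> [0-13 ALLOC][14-38 FREE]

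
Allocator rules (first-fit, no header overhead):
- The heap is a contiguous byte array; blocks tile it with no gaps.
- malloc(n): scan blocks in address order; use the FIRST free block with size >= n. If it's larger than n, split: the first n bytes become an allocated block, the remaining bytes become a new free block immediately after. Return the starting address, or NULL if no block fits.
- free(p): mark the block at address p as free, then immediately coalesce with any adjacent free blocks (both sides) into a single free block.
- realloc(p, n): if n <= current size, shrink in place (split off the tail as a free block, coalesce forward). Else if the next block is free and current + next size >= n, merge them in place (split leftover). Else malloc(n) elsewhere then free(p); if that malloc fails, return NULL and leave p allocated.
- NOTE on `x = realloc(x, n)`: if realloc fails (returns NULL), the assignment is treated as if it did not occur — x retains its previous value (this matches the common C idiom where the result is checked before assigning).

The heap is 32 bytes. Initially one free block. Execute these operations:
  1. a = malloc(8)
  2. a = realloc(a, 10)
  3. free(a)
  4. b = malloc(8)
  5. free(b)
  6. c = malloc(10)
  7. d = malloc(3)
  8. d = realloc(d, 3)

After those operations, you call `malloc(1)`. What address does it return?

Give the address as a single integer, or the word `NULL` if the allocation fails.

Answer: 13

Derivation:
Op 1: a = malloc(8) -> a = 0; heap: [0-7 ALLOC][8-31 FREE]
Op 2: a = realloc(a, 10) -> a = 0; heap: [0-9 ALLOC][10-31 FREE]
Op 3: free(a) -> (freed a); heap: [0-31 FREE]
Op 4: b = malloc(8) -> b = 0; heap: [0-7 ALLOC][8-31 FREE]
Op 5: free(b) -> (freed b); heap: [0-31 FREE]
Op 6: c = malloc(10) -> c = 0; heap: [0-9 ALLOC][10-31 FREE]
Op 7: d = malloc(3) -> d = 10; heap: [0-9 ALLOC][10-12 ALLOC][13-31 FREE]
Op 8: d = realloc(d, 3) -> d = 10; heap: [0-9 ALLOC][10-12 ALLOC][13-31 FREE]
malloc(1): first-fit scan over [0-9 ALLOC][10-12 ALLOC][13-31 FREE] -> 13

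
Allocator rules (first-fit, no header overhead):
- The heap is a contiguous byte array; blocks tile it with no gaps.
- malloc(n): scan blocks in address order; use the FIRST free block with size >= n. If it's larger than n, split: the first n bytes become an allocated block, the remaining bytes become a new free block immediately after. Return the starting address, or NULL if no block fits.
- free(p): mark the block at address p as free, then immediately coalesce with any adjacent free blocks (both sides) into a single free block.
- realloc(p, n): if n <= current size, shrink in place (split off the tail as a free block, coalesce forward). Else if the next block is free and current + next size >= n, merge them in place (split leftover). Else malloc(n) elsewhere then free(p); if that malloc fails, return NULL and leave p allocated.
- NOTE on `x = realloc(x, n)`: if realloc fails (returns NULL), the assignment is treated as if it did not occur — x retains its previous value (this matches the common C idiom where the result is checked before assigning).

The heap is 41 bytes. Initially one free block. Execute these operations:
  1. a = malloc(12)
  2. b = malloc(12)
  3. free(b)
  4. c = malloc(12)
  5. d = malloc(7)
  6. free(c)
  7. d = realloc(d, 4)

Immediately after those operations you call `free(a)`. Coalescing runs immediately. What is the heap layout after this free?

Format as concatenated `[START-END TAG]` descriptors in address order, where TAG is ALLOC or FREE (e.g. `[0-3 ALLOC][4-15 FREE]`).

Op 1: a = malloc(12) -> a = 0; heap: [0-11 ALLOC][12-40 FREE]
Op 2: b = malloc(12) -> b = 12; heap: [0-11 ALLOC][12-23 ALLOC][24-40 FREE]
Op 3: free(b) -> (freed b); heap: [0-11 ALLOC][12-40 FREE]
Op 4: c = malloc(12) -> c = 12; heap: [0-11 ALLOC][12-23 ALLOC][24-40 FREE]
Op 5: d = malloc(7) -> d = 24; heap: [0-11 ALLOC][12-23 ALLOC][24-30 ALLOC][31-40 FREE]
Op 6: free(c) -> (freed c); heap: [0-11 ALLOC][12-23 FREE][24-30 ALLOC][31-40 FREE]
Op 7: d = realloc(d, 4) -> d = 24; heap: [0-11 ALLOC][12-23 FREE][24-27 ALLOC][28-40 FREE]
free(a): a = 0 -> block [0-11 ALLOC]; mark free, coalesce with adjacent free neighbors -> [0-23 FREE][24-27 ALLOC][28-40 FREE]

Answer: [0-23 FREE][24-27 ALLOC][28-40 FREE]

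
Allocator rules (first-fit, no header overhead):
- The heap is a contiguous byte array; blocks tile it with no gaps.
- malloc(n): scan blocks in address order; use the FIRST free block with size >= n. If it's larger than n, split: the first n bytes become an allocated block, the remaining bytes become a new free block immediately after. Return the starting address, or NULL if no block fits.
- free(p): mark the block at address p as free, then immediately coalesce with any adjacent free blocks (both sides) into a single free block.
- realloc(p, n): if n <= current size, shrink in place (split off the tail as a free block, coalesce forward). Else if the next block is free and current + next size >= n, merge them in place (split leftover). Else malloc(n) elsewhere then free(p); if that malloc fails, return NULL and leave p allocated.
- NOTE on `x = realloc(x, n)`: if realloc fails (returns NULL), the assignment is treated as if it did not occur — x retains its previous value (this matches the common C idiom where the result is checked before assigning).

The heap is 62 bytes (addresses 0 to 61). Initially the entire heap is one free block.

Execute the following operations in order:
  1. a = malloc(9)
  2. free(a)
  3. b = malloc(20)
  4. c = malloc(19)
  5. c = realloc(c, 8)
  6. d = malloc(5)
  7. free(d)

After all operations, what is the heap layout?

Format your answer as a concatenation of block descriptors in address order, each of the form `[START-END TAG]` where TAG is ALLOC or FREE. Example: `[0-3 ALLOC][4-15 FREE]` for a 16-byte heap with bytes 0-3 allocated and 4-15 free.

Op 1: a = malloc(9) -> a = 0; heap: [0-8 ALLOC][9-61 FREE]
Op 2: free(a) -> (freed a); heap: [0-61 FREE]
Op 3: b = malloc(20) -> b = 0; heap: [0-19 ALLOC][20-61 FREE]
Op 4: c = malloc(19) -> c = 20; heap: [0-19 ALLOC][20-38 ALLOC][39-61 FREE]
Op 5: c = realloc(c, 8) -> c = 20; heap: [0-19 ALLOC][20-27 ALLOC][28-61 FREE]
Op 6: d = malloc(5) -> d = 28; heap: [0-19 ALLOC][20-27 ALLOC][28-32 ALLOC][33-61 FREE]
Op 7: free(d) -> (freed d); heap: [0-19 ALLOC][20-27 ALLOC][28-61 FREE]

Answer: [0-19 ALLOC][20-27 ALLOC][28-61 FREE]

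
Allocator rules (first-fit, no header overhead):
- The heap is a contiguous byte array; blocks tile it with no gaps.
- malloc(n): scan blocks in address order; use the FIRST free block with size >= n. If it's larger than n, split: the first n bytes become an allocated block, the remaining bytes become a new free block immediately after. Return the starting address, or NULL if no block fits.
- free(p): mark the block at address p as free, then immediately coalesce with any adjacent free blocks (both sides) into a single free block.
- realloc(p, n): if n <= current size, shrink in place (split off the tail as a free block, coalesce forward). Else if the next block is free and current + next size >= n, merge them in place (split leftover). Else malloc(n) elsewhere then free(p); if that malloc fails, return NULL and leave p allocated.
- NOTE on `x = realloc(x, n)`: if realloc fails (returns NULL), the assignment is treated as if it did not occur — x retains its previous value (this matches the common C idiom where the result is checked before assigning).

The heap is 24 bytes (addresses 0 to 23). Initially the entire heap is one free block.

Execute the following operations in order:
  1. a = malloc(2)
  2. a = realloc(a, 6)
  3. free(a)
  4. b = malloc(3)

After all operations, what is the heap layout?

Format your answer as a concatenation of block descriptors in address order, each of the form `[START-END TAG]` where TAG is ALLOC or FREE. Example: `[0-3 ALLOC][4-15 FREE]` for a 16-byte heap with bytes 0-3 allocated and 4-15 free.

Op 1: a = malloc(2) -> a = 0; heap: [0-1 ALLOC][2-23 FREE]
Op 2: a = realloc(a, 6) -> a = 0; heap: [0-5 ALLOC][6-23 FREE]
Op 3: free(a) -> (freed a); heap: [0-23 FREE]
Op 4: b = malloc(3) -> b = 0; heap: [0-2 ALLOC][3-23 FREE]

Answer: [0-2 ALLOC][3-23 FREE]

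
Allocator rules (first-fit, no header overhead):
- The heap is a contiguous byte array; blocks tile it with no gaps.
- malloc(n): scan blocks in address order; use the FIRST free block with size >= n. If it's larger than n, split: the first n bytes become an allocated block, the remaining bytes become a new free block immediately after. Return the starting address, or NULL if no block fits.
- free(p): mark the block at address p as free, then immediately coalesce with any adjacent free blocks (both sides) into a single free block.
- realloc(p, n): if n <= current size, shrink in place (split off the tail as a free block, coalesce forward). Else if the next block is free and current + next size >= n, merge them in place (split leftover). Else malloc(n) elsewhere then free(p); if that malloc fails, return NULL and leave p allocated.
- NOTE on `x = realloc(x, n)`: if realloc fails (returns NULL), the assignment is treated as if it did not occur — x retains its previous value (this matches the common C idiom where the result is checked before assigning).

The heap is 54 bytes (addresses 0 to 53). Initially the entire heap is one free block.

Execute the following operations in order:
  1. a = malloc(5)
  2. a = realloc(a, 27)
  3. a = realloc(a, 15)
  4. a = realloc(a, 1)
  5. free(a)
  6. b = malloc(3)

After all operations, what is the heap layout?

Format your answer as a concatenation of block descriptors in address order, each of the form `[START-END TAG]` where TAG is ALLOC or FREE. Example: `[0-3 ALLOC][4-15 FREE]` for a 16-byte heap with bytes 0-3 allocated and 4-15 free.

Answer: [0-2 ALLOC][3-53 FREE]

Derivation:
Op 1: a = malloc(5) -> a = 0; heap: [0-4 ALLOC][5-53 FREE]
Op 2: a = realloc(a, 27) -> a = 0; heap: [0-26 ALLOC][27-53 FREE]
Op 3: a = realloc(a, 15) -> a = 0; heap: [0-14 ALLOC][15-53 FREE]
Op 4: a = realloc(a, 1) -> a = 0; heap: [0-0 ALLOC][1-53 FREE]
Op 5: free(a) -> (freed a); heap: [0-53 FREE]
Op 6: b = malloc(3) -> b = 0; heap: [0-2 ALLOC][3-53 FREE]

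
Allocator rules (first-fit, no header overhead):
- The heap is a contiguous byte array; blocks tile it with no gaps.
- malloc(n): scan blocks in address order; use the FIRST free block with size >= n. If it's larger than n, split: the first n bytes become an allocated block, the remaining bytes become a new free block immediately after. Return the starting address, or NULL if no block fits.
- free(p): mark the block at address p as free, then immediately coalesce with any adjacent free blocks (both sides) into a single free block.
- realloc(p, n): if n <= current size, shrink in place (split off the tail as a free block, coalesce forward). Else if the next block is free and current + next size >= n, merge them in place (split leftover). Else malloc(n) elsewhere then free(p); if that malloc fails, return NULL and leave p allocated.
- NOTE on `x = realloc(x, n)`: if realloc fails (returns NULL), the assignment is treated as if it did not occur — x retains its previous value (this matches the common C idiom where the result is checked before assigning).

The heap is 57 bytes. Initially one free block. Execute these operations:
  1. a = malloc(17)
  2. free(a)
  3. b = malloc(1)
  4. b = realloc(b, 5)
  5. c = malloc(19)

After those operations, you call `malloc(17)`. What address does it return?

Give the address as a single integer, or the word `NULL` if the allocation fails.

Op 1: a = malloc(17) -> a = 0; heap: [0-16 ALLOC][17-56 FREE]
Op 2: free(a) -> (freed a); heap: [0-56 FREE]
Op 3: b = malloc(1) -> b = 0; heap: [0-0 ALLOC][1-56 FREE]
Op 4: b = realloc(b, 5) -> b = 0; heap: [0-4 ALLOC][5-56 FREE]
Op 5: c = malloc(19) -> c = 5; heap: [0-4 ALLOC][5-23 ALLOC][24-56 FREE]
malloc(17): first-fit scan over [0-4 ALLOC][5-23 ALLOC][24-56 FREE] -> 24

Answer: 24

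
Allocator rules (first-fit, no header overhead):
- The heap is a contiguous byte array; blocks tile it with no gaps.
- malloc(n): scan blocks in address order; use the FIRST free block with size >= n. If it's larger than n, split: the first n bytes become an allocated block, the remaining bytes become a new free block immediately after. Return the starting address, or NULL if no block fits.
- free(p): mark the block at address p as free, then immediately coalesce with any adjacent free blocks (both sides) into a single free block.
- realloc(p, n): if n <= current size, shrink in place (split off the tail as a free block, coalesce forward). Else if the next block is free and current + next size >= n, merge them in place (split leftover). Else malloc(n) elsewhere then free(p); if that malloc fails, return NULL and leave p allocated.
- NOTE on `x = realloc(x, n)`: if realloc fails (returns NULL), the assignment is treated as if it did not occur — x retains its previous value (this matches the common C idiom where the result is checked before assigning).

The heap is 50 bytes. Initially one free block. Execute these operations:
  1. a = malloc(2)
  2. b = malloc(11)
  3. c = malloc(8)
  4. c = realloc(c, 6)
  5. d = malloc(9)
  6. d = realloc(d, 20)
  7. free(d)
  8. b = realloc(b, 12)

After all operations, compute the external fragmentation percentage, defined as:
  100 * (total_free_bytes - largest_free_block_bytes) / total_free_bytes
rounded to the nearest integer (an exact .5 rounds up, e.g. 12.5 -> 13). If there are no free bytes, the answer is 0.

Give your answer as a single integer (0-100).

Answer: 37

Derivation:
Op 1: a = malloc(2) -> a = 0; heap: [0-1 ALLOC][2-49 FREE]
Op 2: b = malloc(11) -> b = 2; heap: [0-1 ALLOC][2-12 ALLOC][13-49 FREE]
Op 3: c = malloc(8) -> c = 13; heap: [0-1 ALLOC][2-12 ALLOC][13-20 ALLOC][21-49 FREE]
Op 4: c = realloc(c, 6) -> c = 13; heap: [0-1 ALLOC][2-12 ALLOC][13-18 ALLOC][19-49 FREE]
Op 5: d = malloc(9) -> d = 19; heap: [0-1 ALLOC][2-12 ALLOC][13-18 ALLOC][19-27 ALLOC][28-49 FREE]
Op 6: d = realloc(d, 20) -> d = 19; heap: [0-1 ALLOC][2-12 ALLOC][13-18 ALLOC][19-38 ALLOC][39-49 FREE]
Op 7: free(d) -> (freed d); heap: [0-1 ALLOC][2-12 ALLOC][13-18 ALLOC][19-49 FREE]
Op 8: b = realloc(b, 12) -> b = 19; heap: [0-1 ALLOC][2-12 FREE][13-18 ALLOC][19-30 ALLOC][31-49 FREE]
Free blocks: [11 19] total_free=30 largest=19 -> 100*(30-19)/30 = 1100/30 ≈ 36.667 -> rounds to 37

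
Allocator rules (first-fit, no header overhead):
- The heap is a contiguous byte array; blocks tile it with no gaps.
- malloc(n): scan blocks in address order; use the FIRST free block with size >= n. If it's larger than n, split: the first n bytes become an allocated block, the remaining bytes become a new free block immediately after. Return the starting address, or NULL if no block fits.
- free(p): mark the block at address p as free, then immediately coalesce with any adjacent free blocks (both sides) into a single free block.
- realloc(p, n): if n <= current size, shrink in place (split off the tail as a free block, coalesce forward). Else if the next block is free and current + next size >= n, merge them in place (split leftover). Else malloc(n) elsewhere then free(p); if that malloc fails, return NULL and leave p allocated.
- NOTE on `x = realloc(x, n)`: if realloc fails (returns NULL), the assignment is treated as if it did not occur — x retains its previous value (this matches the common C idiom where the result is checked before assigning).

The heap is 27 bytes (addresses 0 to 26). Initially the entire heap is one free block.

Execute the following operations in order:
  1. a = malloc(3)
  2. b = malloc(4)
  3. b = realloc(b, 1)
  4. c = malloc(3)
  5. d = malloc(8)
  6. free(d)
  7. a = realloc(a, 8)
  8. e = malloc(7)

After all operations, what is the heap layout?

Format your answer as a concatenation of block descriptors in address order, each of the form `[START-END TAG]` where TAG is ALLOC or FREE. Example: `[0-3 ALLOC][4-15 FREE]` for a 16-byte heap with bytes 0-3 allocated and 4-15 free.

Op 1: a = malloc(3) -> a = 0; heap: [0-2 ALLOC][3-26 FREE]
Op 2: b = malloc(4) -> b = 3; heap: [0-2 ALLOC][3-6 ALLOC][7-26 FREE]
Op 3: b = realloc(b, 1) -> b = 3; heap: [0-2 ALLOC][3-3 ALLOC][4-26 FREE]
Op 4: c = malloc(3) -> c = 4; heap: [0-2 ALLOC][3-3 ALLOC][4-6 ALLOC][7-26 FREE]
Op 5: d = malloc(8) -> d = 7; heap: [0-2 ALLOC][3-3 ALLOC][4-6 ALLOC][7-14 ALLOC][15-26 FREE]
Op 6: free(d) -> (freed d); heap: [0-2 ALLOC][3-3 ALLOC][4-6 ALLOC][7-26 FREE]
Op 7: a = realloc(a, 8) -> a = 7; heap: [0-2 FREE][3-3 ALLOC][4-6 ALLOC][7-14 ALLOC][15-26 FREE]
Op 8: e = malloc(7) -> e = 15; heap: [0-2 FREE][3-3 ALLOC][4-6 ALLOC][7-14 ALLOC][15-21 ALLOC][22-26 FREE]

Answer: [0-2 FREE][3-3 ALLOC][4-6 ALLOC][7-14 ALLOC][15-21 ALLOC][22-26 FREE]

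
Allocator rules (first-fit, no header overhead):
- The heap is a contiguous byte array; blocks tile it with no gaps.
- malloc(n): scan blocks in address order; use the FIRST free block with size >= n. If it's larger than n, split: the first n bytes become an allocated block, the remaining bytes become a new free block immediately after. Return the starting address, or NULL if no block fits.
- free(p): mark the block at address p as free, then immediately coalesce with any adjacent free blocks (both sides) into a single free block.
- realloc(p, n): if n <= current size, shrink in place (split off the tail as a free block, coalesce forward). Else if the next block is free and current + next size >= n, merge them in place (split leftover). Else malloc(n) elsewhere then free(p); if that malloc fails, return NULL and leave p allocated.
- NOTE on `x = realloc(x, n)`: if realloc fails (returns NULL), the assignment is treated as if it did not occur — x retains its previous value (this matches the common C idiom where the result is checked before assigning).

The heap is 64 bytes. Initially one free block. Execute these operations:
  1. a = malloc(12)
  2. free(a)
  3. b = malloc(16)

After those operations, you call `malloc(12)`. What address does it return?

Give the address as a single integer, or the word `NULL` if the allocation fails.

Answer: 16

Derivation:
Op 1: a = malloc(12) -> a = 0; heap: [0-11 ALLOC][12-63 FREE]
Op 2: free(a) -> (freed a); heap: [0-63 FREE]
Op 3: b = malloc(16) -> b = 0; heap: [0-15 ALLOC][16-63 FREE]
malloc(12): first-fit scan over [0-15 ALLOC][16-63 FREE] -> 16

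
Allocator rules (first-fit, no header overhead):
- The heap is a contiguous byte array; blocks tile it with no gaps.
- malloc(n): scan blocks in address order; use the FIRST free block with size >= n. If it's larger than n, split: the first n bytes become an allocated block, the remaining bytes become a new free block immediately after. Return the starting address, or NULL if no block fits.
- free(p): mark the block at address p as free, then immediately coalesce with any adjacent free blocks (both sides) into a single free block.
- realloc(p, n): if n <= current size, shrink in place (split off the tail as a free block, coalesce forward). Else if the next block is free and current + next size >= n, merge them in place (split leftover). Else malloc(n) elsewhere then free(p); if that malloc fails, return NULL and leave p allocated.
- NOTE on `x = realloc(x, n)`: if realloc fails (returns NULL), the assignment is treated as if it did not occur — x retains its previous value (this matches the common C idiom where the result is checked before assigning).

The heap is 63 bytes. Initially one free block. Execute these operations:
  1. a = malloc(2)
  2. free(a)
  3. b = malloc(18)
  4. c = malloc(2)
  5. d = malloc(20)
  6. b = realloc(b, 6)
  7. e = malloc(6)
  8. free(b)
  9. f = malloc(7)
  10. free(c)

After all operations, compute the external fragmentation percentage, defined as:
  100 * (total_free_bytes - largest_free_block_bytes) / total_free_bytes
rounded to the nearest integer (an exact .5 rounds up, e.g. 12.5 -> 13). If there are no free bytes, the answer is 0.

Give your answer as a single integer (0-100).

Op 1: a = malloc(2) -> a = 0; heap: [0-1 ALLOC][2-62 FREE]
Op 2: free(a) -> (freed a); heap: [0-62 FREE]
Op 3: b = malloc(18) -> b = 0; heap: [0-17 ALLOC][18-62 FREE]
Op 4: c = malloc(2) -> c = 18; heap: [0-17 ALLOC][18-19 ALLOC][20-62 FREE]
Op 5: d = malloc(20) -> d = 20; heap: [0-17 ALLOC][18-19 ALLOC][20-39 ALLOC][40-62 FREE]
Op 6: b = realloc(b, 6) -> b = 0; heap: [0-5 ALLOC][6-17 FREE][18-19 ALLOC][20-39 ALLOC][40-62 FREE]
Op 7: e = malloc(6) -> e = 6; heap: [0-5 ALLOC][6-11 ALLOC][12-17 FREE][18-19 ALLOC][20-39 ALLOC][40-62 FREE]
Op 8: free(b) -> (freed b); heap: [0-5 FREE][6-11 ALLOC][12-17 FREE][18-19 ALLOC][20-39 ALLOC][40-62 FREE]
Op 9: f = malloc(7) -> f = 40; heap: [0-5 FREE][6-11 ALLOC][12-17 FREE][18-19 ALLOC][20-39 ALLOC][40-46 ALLOC][47-62 FREE]
Op 10: free(c) -> (freed c); heap: [0-5 FREE][6-11 ALLOC][12-19 FREE][20-39 ALLOC][40-46 ALLOC][47-62 FREE]
Free blocks: [6 8 16] total_free=30 largest=16 -> 100*(30-16)/30 = 1400/30 ≈ 46.667 -> rounds to 47

Answer: 47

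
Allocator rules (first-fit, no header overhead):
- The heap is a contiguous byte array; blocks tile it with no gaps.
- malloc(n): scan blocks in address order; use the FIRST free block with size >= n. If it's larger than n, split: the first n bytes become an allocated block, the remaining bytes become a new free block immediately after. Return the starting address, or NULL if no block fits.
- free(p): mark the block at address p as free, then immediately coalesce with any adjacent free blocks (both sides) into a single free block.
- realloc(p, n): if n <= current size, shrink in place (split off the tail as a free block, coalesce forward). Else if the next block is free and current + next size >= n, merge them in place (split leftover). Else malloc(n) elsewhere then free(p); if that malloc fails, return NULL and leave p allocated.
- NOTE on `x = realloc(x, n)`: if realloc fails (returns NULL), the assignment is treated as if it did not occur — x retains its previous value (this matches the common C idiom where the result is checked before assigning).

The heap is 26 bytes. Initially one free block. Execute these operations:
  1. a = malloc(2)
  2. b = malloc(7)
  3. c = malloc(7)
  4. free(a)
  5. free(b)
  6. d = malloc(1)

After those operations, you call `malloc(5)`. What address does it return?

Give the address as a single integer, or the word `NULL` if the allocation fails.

Op 1: a = malloc(2) -> a = 0; heap: [0-1 ALLOC][2-25 FREE]
Op 2: b = malloc(7) -> b = 2; heap: [0-1 ALLOC][2-8 ALLOC][9-25 FREE]
Op 3: c = malloc(7) -> c = 9; heap: [0-1 ALLOC][2-8 ALLOC][9-15 ALLOC][16-25 FREE]
Op 4: free(a) -> (freed a); heap: [0-1 FREE][2-8 ALLOC][9-15 ALLOC][16-25 FREE]
Op 5: free(b) -> (freed b); heap: [0-8 FREE][9-15 ALLOC][16-25 FREE]
Op 6: d = malloc(1) -> d = 0; heap: [0-0 ALLOC][1-8 FREE][9-15 ALLOC][16-25 FREE]
malloc(5): first-fit scan over [0-0 ALLOC][1-8 FREE][9-15 ALLOC][16-25 FREE] -> 1

Answer: 1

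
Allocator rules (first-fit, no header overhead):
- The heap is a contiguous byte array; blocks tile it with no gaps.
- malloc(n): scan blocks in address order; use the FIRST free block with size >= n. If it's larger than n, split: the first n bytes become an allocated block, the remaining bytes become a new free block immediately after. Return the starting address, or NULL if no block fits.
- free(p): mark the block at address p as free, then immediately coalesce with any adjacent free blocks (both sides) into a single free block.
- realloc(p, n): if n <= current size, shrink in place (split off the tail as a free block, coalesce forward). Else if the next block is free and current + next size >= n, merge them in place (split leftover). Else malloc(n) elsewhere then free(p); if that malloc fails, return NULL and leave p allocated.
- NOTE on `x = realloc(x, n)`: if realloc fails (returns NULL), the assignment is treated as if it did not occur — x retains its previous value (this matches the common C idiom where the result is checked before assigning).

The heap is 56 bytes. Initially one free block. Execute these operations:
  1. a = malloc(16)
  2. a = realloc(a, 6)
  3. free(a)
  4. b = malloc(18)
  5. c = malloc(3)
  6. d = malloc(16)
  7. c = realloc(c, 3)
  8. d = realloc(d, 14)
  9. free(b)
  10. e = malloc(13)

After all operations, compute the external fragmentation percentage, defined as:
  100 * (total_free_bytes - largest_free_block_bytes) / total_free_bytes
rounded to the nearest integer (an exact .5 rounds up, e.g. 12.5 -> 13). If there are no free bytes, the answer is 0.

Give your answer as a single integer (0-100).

Answer: 19

Derivation:
Op 1: a = malloc(16) -> a = 0; heap: [0-15 ALLOC][16-55 FREE]
Op 2: a = realloc(a, 6) -> a = 0; heap: [0-5 ALLOC][6-55 FREE]
Op 3: free(a) -> (freed a); heap: [0-55 FREE]
Op 4: b = malloc(18) -> b = 0; heap: [0-17 ALLOC][18-55 FREE]
Op 5: c = malloc(3) -> c = 18; heap: [0-17 ALLOC][18-20 ALLOC][21-55 FREE]
Op 6: d = malloc(16) -> d = 21; heap: [0-17 ALLOC][18-20 ALLOC][21-36 ALLOC][37-55 FREE]
Op 7: c = realloc(c, 3) -> c = 18; heap: [0-17 ALLOC][18-20 ALLOC][21-36 ALLOC][37-55 FREE]
Op 8: d = realloc(d, 14) -> d = 21; heap: [0-17 ALLOC][18-20 ALLOC][21-34 ALLOC][35-55 FREE]
Op 9: free(b) -> (freed b); heap: [0-17 FREE][18-20 ALLOC][21-34 ALLOC][35-55 FREE]
Op 10: e = malloc(13) -> e = 0; heap: [0-12 ALLOC][13-17 FREE][18-20 ALLOC][21-34 ALLOC][35-55 FREE]
Free blocks: [5 21] total_free=26 largest=21 -> 100*(26-21)/26 = 500/26 ≈ 19.231 -> rounds to 19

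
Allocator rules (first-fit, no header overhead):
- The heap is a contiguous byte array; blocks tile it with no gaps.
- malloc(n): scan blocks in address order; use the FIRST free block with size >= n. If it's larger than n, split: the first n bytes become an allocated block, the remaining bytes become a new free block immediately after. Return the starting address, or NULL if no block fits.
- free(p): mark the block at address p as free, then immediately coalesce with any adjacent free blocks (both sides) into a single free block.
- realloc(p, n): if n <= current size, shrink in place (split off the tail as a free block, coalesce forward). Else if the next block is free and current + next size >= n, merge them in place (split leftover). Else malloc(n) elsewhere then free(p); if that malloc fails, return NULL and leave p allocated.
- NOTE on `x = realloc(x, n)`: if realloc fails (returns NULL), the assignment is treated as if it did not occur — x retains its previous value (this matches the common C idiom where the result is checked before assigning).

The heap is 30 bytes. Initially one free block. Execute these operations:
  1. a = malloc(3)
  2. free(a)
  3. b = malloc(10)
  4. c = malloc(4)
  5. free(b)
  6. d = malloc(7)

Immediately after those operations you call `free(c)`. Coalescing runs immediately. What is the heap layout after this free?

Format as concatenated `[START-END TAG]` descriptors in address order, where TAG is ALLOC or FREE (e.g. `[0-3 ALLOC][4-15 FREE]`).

Op 1: a = malloc(3) -> a = 0; heap: [0-2 ALLOC][3-29 FREE]
Op 2: free(a) -> (freed a); heap: [0-29 FREE]
Op 3: b = malloc(10) -> b = 0; heap: [0-9 ALLOC][10-29 FREE]
Op 4: c = malloc(4) -> c = 10; heap: [0-9 ALLOC][10-13 ALLOC][14-29 FREE]
Op 5: free(b) -> (freed b); heap: [0-9 FREE][10-13 ALLOC][14-29 FREE]
Op 6: d = malloc(7) -> d = 0; heap: [0-6 ALLOC][7-9 FREE][10-13 ALLOC][14-29 FREE]
free(c): c = 10 -> block [10-13 ALLOC]; mark free, coalesce with adjacent free neighbors -> [0-6 ALLOC][7-29 FREE]

Answer: [0-6 ALLOC][7-29 FREE]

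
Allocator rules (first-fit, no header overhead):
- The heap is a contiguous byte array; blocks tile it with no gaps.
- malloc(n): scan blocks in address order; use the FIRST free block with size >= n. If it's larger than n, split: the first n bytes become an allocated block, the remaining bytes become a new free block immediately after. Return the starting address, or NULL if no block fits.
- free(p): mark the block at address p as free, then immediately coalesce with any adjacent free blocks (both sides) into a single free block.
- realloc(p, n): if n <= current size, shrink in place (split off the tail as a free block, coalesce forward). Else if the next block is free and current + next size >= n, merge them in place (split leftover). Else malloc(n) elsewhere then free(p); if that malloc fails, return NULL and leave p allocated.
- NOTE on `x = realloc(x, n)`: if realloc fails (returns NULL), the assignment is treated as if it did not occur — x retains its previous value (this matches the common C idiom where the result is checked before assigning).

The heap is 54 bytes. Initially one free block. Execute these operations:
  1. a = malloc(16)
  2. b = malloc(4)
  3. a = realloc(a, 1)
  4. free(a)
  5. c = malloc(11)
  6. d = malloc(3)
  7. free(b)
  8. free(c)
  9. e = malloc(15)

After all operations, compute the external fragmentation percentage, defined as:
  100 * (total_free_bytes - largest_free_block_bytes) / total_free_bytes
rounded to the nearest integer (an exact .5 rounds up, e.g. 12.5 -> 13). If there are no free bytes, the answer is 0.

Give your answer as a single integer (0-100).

Op 1: a = malloc(16) -> a = 0; heap: [0-15 ALLOC][16-53 FREE]
Op 2: b = malloc(4) -> b = 16; heap: [0-15 ALLOC][16-19 ALLOC][20-53 FREE]
Op 3: a = realloc(a, 1) -> a = 0; heap: [0-0 ALLOC][1-15 FREE][16-19 ALLOC][20-53 FREE]
Op 4: free(a) -> (freed a); heap: [0-15 FREE][16-19 ALLOC][20-53 FREE]
Op 5: c = malloc(11) -> c = 0; heap: [0-10 ALLOC][11-15 FREE][16-19 ALLOC][20-53 FREE]
Op 6: d = malloc(3) -> d = 11; heap: [0-10 ALLOC][11-13 ALLOC][14-15 FREE][16-19 ALLOC][20-53 FREE]
Op 7: free(b) -> (freed b); heap: [0-10 ALLOC][11-13 ALLOC][14-53 FREE]
Op 8: free(c) -> (freed c); heap: [0-10 FREE][11-13 ALLOC][14-53 FREE]
Op 9: e = malloc(15) -> e = 14; heap: [0-10 FREE][11-13 ALLOC][14-28 ALLOC][29-53 FREE]
Free blocks: [11 25] total_free=36 largest=25 -> 100*(36-25)/36 = 1100/36 ≈ 30.556 -> rounds to 31

Answer: 31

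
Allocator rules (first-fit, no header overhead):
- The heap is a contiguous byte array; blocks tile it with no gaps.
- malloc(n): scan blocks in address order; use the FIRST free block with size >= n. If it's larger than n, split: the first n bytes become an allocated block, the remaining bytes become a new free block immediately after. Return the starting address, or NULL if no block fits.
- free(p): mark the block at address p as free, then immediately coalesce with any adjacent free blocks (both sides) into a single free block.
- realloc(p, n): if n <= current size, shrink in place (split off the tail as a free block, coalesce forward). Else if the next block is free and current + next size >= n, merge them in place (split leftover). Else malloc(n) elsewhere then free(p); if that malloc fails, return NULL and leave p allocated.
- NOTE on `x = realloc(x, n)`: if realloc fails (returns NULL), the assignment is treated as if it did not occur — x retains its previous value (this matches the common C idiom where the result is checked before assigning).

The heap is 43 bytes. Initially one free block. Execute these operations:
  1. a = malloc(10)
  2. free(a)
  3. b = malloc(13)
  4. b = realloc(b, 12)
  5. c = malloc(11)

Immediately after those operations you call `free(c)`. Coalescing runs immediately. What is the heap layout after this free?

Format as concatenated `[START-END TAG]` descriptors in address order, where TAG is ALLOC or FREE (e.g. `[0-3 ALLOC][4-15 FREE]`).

Answer: [0-11 ALLOC][12-42 FREE]

Derivation:
Op 1: a = malloc(10) -> a = 0; heap: [0-9 ALLOC][10-42 FREE]
Op 2: free(a) -> (freed a); heap: [0-42 FREE]
Op 3: b = malloc(13) -> b = 0; heap: [0-12 ALLOC][13-42 FREE]
Op 4: b = realloc(b, 12) -> b = 0; heap: [0-11 ALLOC][12-42 FREE]
Op 5: c = malloc(11) -> c = 12; heap: [0-11 ALLOC][12-22 ALLOC][23-42 FREE]
free(c): c = 12 -> block [12-22 ALLOC]; mark free, coalesce with adjacent free neighbors -> [0-11 ALLOC][12-42 FREE]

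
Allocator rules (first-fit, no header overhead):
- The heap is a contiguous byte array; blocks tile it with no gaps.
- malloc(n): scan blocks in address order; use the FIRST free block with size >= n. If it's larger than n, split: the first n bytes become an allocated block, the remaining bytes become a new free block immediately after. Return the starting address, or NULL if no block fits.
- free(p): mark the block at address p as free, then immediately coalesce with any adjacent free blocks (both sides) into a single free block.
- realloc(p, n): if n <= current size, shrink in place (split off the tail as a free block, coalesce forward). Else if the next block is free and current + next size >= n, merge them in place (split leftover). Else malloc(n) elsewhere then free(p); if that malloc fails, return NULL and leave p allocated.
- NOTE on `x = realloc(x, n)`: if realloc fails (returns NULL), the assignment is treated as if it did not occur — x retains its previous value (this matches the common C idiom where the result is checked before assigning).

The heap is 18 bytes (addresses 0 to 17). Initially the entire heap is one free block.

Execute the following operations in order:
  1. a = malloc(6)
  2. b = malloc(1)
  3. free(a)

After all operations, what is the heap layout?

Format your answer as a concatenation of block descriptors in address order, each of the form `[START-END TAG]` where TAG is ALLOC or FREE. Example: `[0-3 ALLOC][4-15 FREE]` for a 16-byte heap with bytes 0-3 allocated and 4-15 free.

Op 1: a = malloc(6) -> a = 0; heap: [0-5 ALLOC][6-17 FREE]
Op 2: b = malloc(1) -> b = 6; heap: [0-5 ALLOC][6-6 ALLOC][7-17 FREE]
Op 3: free(a) -> (freed a); heap: [0-5 FREE][6-6 ALLOC][7-17 FREE]

Answer: [0-5 FREE][6-6 ALLOC][7-17 FREE]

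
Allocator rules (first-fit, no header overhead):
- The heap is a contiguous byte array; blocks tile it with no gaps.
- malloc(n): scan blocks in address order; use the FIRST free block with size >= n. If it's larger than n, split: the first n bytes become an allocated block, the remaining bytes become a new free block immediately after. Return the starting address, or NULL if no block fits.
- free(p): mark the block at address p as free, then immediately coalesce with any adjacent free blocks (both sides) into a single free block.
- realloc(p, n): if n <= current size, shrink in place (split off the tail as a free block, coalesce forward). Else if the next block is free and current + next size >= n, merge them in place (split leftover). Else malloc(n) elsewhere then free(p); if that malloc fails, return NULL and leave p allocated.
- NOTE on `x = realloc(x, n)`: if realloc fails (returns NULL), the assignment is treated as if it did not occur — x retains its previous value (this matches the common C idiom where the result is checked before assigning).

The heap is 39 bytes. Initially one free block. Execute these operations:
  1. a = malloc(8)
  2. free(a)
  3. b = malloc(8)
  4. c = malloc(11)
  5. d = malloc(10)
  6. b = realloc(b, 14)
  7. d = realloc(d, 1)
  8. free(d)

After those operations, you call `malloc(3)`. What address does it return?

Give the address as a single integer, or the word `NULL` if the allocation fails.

Op 1: a = malloc(8) -> a = 0; heap: [0-7 ALLOC][8-38 FREE]
Op 2: free(a) -> (freed a); heap: [0-38 FREE]
Op 3: b = malloc(8) -> b = 0; heap: [0-7 ALLOC][8-38 FREE]
Op 4: c = malloc(11) -> c = 8; heap: [0-7 ALLOC][8-18 ALLOC][19-38 FREE]
Op 5: d = malloc(10) -> d = 19; heap: [0-7 ALLOC][8-18 ALLOC][19-28 ALLOC][29-38 FREE]
Op 6: b = realloc(b, 14) -> NULL (b unchanged); heap: [0-7 ALLOC][8-18 ALLOC][19-28 ALLOC][29-38 FREE]
Op 7: d = realloc(d, 1) -> d = 19; heap: [0-7 ALLOC][8-18 ALLOC][19-19 ALLOC][20-38 FREE]
Op 8: free(d) -> (freed d); heap: [0-7 ALLOC][8-18 ALLOC][19-38 FREE]
malloc(3): first-fit scan over [0-7 ALLOC][8-18 ALLOC][19-38 FREE] -> 19

Answer: 19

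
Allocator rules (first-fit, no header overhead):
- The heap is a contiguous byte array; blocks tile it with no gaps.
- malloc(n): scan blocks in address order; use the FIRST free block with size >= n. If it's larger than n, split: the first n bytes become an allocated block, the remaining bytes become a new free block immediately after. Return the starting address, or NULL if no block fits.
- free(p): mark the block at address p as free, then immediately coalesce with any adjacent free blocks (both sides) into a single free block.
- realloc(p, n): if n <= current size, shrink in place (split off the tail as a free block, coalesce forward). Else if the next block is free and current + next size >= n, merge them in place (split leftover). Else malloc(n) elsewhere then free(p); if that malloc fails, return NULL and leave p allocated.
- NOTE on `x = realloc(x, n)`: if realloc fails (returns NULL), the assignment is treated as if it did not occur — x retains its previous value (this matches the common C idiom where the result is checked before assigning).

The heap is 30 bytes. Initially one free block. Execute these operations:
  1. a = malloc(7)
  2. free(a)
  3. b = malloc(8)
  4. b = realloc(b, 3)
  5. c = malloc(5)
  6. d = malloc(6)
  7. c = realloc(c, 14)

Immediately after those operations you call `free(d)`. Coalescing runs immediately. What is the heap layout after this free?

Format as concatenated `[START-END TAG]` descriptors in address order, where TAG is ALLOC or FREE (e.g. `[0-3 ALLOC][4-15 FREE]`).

Op 1: a = malloc(7) -> a = 0; heap: [0-6 ALLOC][7-29 FREE]
Op 2: free(a) -> (freed a); heap: [0-29 FREE]
Op 3: b = malloc(8) -> b = 0; heap: [0-7 ALLOC][8-29 FREE]
Op 4: b = realloc(b, 3) -> b = 0; heap: [0-2 ALLOC][3-29 FREE]
Op 5: c = malloc(5) -> c = 3; heap: [0-2 ALLOC][3-7 ALLOC][8-29 FREE]
Op 6: d = malloc(6) -> d = 8; heap: [0-2 ALLOC][3-7 ALLOC][8-13 ALLOC][14-29 FREE]
Op 7: c = realloc(c, 14) -> c = 14; heap: [0-2 ALLOC][3-7 FREE][8-13 ALLOC][14-27 ALLOC][28-29 FREE]
free(d): d = 8 -> block [8-13 ALLOC]; mark free, coalesce with adjacent free neighbors -> [0-2 ALLOC][3-13 FREE][14-27 ALLOC][28-29 FREE]

Answer: [0-2 ALLOC][3-13 FREE][14-27 ALLOC][28-29 FREE]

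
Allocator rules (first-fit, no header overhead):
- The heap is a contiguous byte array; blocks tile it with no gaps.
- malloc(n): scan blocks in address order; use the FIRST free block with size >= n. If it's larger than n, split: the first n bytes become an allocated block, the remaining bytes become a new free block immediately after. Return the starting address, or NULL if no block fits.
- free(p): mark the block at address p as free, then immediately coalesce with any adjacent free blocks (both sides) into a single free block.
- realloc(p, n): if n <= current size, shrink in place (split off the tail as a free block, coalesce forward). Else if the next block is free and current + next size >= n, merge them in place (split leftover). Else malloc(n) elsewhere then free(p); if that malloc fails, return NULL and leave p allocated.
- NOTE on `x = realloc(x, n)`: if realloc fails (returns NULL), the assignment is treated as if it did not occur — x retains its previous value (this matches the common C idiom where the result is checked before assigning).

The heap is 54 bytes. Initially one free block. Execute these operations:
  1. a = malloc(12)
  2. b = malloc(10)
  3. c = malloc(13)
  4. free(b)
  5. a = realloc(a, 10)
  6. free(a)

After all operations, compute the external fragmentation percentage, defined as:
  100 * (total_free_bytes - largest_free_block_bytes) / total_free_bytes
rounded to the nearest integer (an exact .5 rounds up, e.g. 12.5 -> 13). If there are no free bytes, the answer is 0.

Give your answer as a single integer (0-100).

Op 1: a = malloc(12) -> a = 0; heap: [0-11 ALLOC][12-53 FREE]
Op 2: b = malloc(10) -> b = 12; heap: [0-11 ALLOC][12-21 ALLOC][22-53 FREE]
Op 3: c = malloc(13) -> c = 22; heap: [0-11 ALLOC][12-21 ALLOC][22-34 ALLOC][35-53 FREE]
Op 4: free(b) -> (freed b); heap: [0-11 ALLOC][12-21 FREE][22-34 ALLOC][35-53 FREE]
Op 5: a = realloc(a, 10) -> a = 0; heap: [0-9 ALLOC][10-21 FREE][22-34 ALLOC][35-53 FREE]
Op 6: free(a) -> (freed a); heap: [0-21 FREE][22-34 ALLOC][35-53 FREE]
Free blocks: [22 19] total_free=41 largest=22 -> 100*(41-22)/41 = 1900/41 ≈ 46.341 -> rounds to 46

Answer: 46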